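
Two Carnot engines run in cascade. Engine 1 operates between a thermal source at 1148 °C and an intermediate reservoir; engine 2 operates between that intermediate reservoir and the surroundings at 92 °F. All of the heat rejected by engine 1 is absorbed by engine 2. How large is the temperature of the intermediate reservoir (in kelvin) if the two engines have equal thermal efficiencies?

T_m ≈ 660 K

T_H = 1148 °C → 1148 + 273.15 = 1421.15 K.
T_C = 92 °F → (92 − 32) × 5/9 = 33.33 °C = 306.48 K.
Equal efficiencies require 1 − T_m/T_H = 1 − T_C/T_m, i.e. T_m/T_H = T_C/T_m, so T_m = √(T_H·T_C) = √(1421.15 × 306.48) = 660 K.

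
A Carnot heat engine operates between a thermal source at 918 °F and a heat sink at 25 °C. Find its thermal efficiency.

T_H = 918 °F → (918 − 32) × 5/9 = 492.22 °C = 765.37 K.
T_C = 25 °C → 25 + 273.15 = 298.15 K.
η_rev = 1 − T_C/T_H = 1 − 298.15/765.37 = 0.610.

η ≈ 0.610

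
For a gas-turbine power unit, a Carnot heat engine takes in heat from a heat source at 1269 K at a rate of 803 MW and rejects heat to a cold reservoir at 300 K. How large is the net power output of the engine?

Ẇ ≈ 613.2 MW

Since the cycle is reversible, η = 1 − T_C/T_H = 1 − 300.00/1269.00 = 0.7636.
W = η·Q_H = 0.7636 × 803 = 613.2 MW.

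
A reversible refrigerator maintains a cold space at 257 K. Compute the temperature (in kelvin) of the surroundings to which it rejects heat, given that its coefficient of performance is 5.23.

T_H ≈ 306.1 K

COP_R = T_C/(T_H − T_C) ⇒ T_H = T_C·(1 + 1/COP_R) = 257.00 × (1 + 1/5.23) = 306.1 K.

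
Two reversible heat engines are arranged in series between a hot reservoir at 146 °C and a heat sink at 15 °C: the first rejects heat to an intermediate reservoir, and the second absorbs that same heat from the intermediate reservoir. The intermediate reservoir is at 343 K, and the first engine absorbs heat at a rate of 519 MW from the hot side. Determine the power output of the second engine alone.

Ẇ₂ ≈ 67.9 MW

T_H = 146 °C → 146 + 273.15 = 419.15 K.
T_C = 15 °C → 15 + 273.15 = 288.15 K.
Heat entering the second stage: Q_m = Q_H·(T_m/T_H) = 519 × 343.00/419.15 = 425 MW.
Second-stage efficiency η₂ = 1 − T_C/T_m = 1 − 288.15/343.00 = 0.1599, so W₂ = η₂·Q_m = 67.9 MW.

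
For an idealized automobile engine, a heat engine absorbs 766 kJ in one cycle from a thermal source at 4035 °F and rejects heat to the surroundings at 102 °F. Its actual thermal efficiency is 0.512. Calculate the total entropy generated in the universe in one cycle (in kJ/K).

ΔS_univ ≈ 0.891 kJ/K

T_H = 4035 °F → (4035 − 32) × 5/9 = 2223.89 °C = 2497.04 K.
T_C = 102 °F → (102 − 32) × 5/9 = 38.89 °C = 312.04 K.
W = η·Q_H = 0.512 × 766 = 392.2 kJ, so Q_C = Q_H − W = 373.8 kJ.
Reservoir entropy changes: ΔS_H = −Q_H/T_H = −766/2497.04 = -0.3068 kJ/K and ΔS_C = +Q_C/T_C = 373.8/312.04 = 1.198 kJ/K.
ΔS_univ = −Q_H/T_H + Q_C/T_C = 0.891 kJ/K (> 0, since η = 0.512 < η_Carnot = 0.875).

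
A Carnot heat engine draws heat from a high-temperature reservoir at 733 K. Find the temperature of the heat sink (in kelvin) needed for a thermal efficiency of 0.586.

T_C ≈ 303 K

From η = 1 − T_C/T_H, T_C = T_H·(1 − η) = 733.00 × (1 − 0.586) = 303 K.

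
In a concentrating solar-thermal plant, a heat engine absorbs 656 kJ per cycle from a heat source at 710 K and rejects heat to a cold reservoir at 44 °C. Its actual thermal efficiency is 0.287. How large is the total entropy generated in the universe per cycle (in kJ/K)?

T_C = 44 °C → 44 + 273.15 = 317.15 K.
W = η·Q_H = 0.287 × 656 = 188.3 kJ, so Q_C = Q_H − W = 467.7 kJ.
The hot reservoir loses entropy Q_H/T_H = 656/710.00 = 0.9239 kJ/K; the cold reservoir gains Q_C/T_C = 467.7/317.15 = 1.475 kJ/K.
ΔS_univ = −Q_H/T_H + Q_C/T_C = 0.551 kJ/K (> 0, since η = 0.287 < η_Carnot = 0.553).

ΔS_univ ≈ 0.551 kJ/K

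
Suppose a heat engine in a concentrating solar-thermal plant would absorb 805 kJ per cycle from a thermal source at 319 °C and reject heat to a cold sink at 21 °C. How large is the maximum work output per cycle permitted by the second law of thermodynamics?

W_max ≈ 405.1 kJ

T_H = 319 °C → 319 + 273.15 = 592.15 K.
T_C = 21 °C → 21 + 273.15 = 294.15 K.
The upper bound on efficiency is η_max = 1 − T_C/T_H = 1 − 294.15/592.15 = 0.5033.
W_max = η_max · Q_H = 0.5033 × 805 = 405.1 kJ.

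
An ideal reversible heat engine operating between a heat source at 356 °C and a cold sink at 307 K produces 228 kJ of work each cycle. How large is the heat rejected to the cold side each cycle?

Q_C ≈ 217.3 kJ

T_H = 356 °C → 356 + 273.15 = 629.15 K.
Since the cycle is reversible, η = 1 − T_C/T_H = 1 − 307.00/629.15 = 0.5120.
Since Q_C/Q_H = T_C/T_H and Q_H = W/η, Q_C = W·T_C/(T_H − T_C) = 228 × 307.00/322.15 = 217.3 kJ.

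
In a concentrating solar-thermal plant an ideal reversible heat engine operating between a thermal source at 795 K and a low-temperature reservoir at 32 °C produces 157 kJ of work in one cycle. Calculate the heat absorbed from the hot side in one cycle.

Q_H ≈ 255 kJ

T_C = 32 °C → 32 + 273.15 = 305.15 K.
For a reversible engine, η = 1 − T_C/T_H = 1 − 305.15/795.00 = 0.6162.
Q_H = W/η = 157/0.6162 = 255 kJ.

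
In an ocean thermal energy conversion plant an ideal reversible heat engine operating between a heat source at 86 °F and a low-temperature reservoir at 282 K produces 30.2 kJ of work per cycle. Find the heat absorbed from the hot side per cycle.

Q_H ≈ 433 kJ

T_H = 86 °F → (86 − 32) × 5/9 = 30.00 °C = 303.15 K.
Carnot efficiency: η = 1 − T_C/T_H = 1 − 282.00/303.15 = 0.0698.
Q_H = W/η = 30.2/0.0698 = 433 kJ.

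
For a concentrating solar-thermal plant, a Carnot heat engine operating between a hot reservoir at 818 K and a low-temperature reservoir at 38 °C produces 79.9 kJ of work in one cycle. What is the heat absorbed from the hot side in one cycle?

Q_H ≈ 129 kJ

T_C = 38 °C → 38 + 273.15 = 311.15 K.
Since the cycle is reversible, η = 1 − T_C/T_H = 1 − 311.15/818.00 = 0.6196.
Q_H = W/η = 79.9/0.6196 = 129 kJ.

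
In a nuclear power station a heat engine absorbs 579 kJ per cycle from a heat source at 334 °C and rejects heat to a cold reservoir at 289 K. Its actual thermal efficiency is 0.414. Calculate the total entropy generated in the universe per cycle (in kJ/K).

ΔS_univ ≈ 0.220 kJ/K

T_H = 334 °C → 334 + 273.15 = 607.15 K.
W = η·Q_H = 0.414 × 579 = 239.7 kJ, so Q_C = Q_H − W = 339.3 kJ.
The hot reservoir loses entropy Q_H/T_H = 579/607.15 = 0.9536 kJ/K; the cold reservoir gains Q_C/T_C = 339.3/289.00 = 1.174 kJ/K.
ΔS_univ = −Q_H/T_H + Q_C/T_C = 0.220 kJ/K (> 0, since η = 0.414 < η_Carnot = 0.524).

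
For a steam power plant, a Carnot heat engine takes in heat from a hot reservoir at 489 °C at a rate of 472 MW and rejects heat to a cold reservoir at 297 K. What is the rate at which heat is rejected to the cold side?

Q̇_C ≈ 184 MW

T_H = 489 °C → 489 + 273.15 = 762.15 K.
η_rev = 1 − T_C/T_H = 1 − 297.00/762.15 = 0.6103.
For a reversible cycle Q_C/Q_H = T_C/T_H, so Q_C = 472 × 297.00/762.15 = 184 MW.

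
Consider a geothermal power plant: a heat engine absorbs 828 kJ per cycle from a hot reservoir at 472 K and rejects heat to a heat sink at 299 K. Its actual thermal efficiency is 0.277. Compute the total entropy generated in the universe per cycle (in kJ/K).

ΔS_univ ≈ 0.2479 kJ/K

W = η·Q_H = 0.277 × 828 = 229.4 kJ, so Q_C = Q_H − W = 598.6 kJ.
Reservoir entropy changes: ΔS_H = −Q_H/T_H = −828/472.00 = -1.754 kJ/K and ΔS_C = +Q_C/T_C = 598.6/299.00 = 2.002 kJ/K.
ΔS_univ = −Q_H/T_H + Q_C/T_C = 0.2479 kJ/K (> 0, since η = 0.277 < η_Carnot = 0.367).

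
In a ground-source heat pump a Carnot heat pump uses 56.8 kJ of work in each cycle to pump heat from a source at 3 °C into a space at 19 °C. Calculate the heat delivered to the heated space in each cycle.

Q_H ≈ 1037 kJ

T_H = 19 °C → 19 + 273.15 = 292.15 K.
T_C = 3 °C → 3 + 273.15 = 276.15 K.
Reversible heating COP: COP_HP = T_H/(T_H − T_C) = 292.15/16.00 = 18.2594.
Q_H = COP_HP · W = 18.2594 × 56.8 = 1037 kJ.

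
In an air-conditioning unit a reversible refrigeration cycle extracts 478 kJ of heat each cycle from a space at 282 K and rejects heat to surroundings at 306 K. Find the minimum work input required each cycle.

For a reversible refrigerator, COP_R = T_C/(T_H − T_C) = 282.00/24.00 = 11.7500.
W = Q_C/COP_R = 478/11.7500 = 40.7 kJ.

W_in ≈ 40.7 kJ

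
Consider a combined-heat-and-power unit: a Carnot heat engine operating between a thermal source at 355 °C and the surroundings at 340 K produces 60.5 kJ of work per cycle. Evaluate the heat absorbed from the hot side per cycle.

Q_H ≈ 132 kJ

T_H = 355 °C → 355 + 273.15 = 628.15 K.
The Carnot efficiency is η = 1 − T_C/T_H = 1 − 340.00/628.15 = 0.4587.
Q_H = W/η = 60.5/0.4587 = 132 kJ.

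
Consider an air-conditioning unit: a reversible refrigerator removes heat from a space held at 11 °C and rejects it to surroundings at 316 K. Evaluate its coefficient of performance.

T_C = 11 °C → 11 + 273.15 = 284.15 K.
For a reversible refrigerator, COP_R = T_C/(T_H − T_C) = 284.15/(316.00 − 284.15) = 8.922.

COP_R ≈ 8.922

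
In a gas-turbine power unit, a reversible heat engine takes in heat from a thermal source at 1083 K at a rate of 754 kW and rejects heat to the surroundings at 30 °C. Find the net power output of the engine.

Ẇ ≈ 543 kW

T_C = 30 °C → 30 + 273.15 = 303.15 K.
Carnot efficiency: η = 1 − T_C/T_H = 1 − 303.15/1083.00 = 0.7201.
W = η·Q_H = 0.7201 × 754 = 543 kW.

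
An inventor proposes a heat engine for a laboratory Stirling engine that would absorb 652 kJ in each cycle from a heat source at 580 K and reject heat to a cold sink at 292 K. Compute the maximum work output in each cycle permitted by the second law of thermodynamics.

W_max ≈ 323.8 kJ

The upper bound on efficiency is η_max = 1 − T_C/T_H = 1 − 292.00/580.00 = 0.4966.
W_max = η_max · Q_H = 0.4966 × 652 = 323.8 kJ.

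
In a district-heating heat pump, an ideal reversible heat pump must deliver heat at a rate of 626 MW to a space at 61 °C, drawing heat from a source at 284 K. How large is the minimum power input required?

T_H = 61 °C → 61 + 273.15 = 334.15 K.
COP_HP = T_H/(T_H − T_C) = 334.15/50.15 = 6.6630.
W = Q_H/COP_HP = 626/6.6630 = 93.95 MW.

Ẇ_in ≈ 93.95 MW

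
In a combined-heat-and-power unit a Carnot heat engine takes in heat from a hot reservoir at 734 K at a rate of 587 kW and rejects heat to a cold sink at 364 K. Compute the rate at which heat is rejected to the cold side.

Carnot efficiency: η = 1 − T_C/T_H = 1 − 364.00/734.00 = 0.5041.
For a reversible cycle Q_C/Q_H = T_C/T_H, so Q_C = 587 × 364.00/734.00 = 291 kW.

Q̇_C ≈ 291 kW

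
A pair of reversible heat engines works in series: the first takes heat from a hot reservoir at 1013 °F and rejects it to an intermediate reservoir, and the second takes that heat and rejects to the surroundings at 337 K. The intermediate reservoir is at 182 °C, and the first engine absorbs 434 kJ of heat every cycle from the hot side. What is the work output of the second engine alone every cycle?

W₂ ≈ 62.7 kJ

T_H = 1013 °F → (1013 − 32) × 5/9 = 545.00 °C = 818.15 K.
T_m = 182 °C → 182 + 273.15 = 455.15 K.
Heat entering the second stage: Q_m = Q_H·(T_m/T_H) = 434 × 455.15/818.15 = 241 kJ.
Second-stage efficiency η₂ = 1 − T_C/T_m = 1 − 337.00/455.15 = 0.2596, so W₂ = η₂·Q_m = 62.7 kJ.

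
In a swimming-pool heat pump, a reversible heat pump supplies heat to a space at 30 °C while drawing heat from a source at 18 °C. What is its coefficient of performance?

T_H = 30 °C → 30 + 273.15 = 303.15 K.
T_C = 18 °C → 18 + 273.15 = 291.15 K.
For a reversible heat pump, COP_HP = T_H/(T_H − T_C) = 303.15/(303.15 − 291.15) = 25.3.

COP_HP ≈ 25.3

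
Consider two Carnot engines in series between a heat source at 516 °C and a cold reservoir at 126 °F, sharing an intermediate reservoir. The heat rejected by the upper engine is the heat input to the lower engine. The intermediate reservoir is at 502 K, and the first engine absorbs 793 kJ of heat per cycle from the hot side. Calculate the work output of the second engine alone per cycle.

T_H = 516 °C → 516 + 273.15 = 789.15 K.
T_C = 126 °F → (126 − 32) × 5/9 = 52.22 °C = 325.37 K.
Heat entering the second stage: Q_m = Q_H·(T_m/T_H) = 793 × 502.00/789.15 = 504.4 kJ.
Second-stage efficiency η₂ = 1 − T_C/T_m = 1 − 325.37/502.00 = 0.3518, so W₂ = η₂·Q_m = 177.5 kJ.

W₂ ≈ 177.5 kJ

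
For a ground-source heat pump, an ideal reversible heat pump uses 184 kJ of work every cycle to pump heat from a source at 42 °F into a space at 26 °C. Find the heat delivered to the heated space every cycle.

Q_H ≈ 2690 kJ

T_H = 26 °C → 26 + 273.15 = 299.15 K.
T_C = 42 °F → (42 − 32) × 5/9 = 5.56 °C = 278.71 K.
Reversible heating COP: COP_HP = T_H/(T_H − T_C) = 299.15/20.44 = 14.6323.
Q_H = COP_HP · W = 14.6323 × 184 = 2690 kJ.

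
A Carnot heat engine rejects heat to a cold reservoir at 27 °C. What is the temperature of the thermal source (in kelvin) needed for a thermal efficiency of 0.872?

T_H ≈ 2340 K

T_C = 27 °C → 27 + 273.15 = 300.15 K.
From η = 1 − T_C/T_H, solving for T_H gives T_H = T_C/(1 − η) = 300.15/(1 − 0.872) = 2340 K.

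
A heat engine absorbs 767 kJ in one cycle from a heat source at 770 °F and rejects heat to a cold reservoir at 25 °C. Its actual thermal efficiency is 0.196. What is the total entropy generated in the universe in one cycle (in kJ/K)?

ΔS_univ ≈ 0.946 kJ/K

T_H = 770 °F → (770 − 32) × 5/9 = 410.00 °C = 683.15 K.
T_C = 25 °C → 25 + 273.15 = 298.15 K.
W = η·Q_H = 0.196 × 767 = 150.3 kJ, so Q_C = Q_H − W = 616.7 kJ.
Reservoir entropy changes: ΔS_H = −Q_H/T_H = −767/683.15 = -1.123 kJ/K and ΔS_C = +Q_C/T_C = 616.7/298.15 = 2.068 kJ/K.
ΔS_univ = −Q_H/T_H + Q_C/T_C = 0.946 kJ/K (> 0, since η = 0.196 < η_Carnot = 0.564).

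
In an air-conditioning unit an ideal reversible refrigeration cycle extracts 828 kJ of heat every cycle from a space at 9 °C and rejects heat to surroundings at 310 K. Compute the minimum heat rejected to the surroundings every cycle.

T_C = 9 °C → 9 + 273.15 = 282.15 K.
For a reversible cycle Q_H/Q_C = T_H/T_C, so Q_H = Q_C·T_H/T_C = 828 × 310.00/282.15 = 910 kJ.

Q_H ≈ 910 kJ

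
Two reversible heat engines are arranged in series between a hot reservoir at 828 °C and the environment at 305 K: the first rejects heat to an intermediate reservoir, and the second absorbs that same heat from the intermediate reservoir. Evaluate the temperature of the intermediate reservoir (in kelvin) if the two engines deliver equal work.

T_H = 828 °C → 828 + 273.15 = 1101.15 K.
For reversible stages Q_m = Q_H·(T_m/T_H). Setting W₁ = Q_H(1 − T_m/T_H) equal to W₂ = Q_m(1 − T_C/T_m) = Q_H·(T_m − T_C)/T_H gives T_H − T_m = T_m − T_C, so T_m = (T_H + T_C)/2 = (1101.15 + 305.00)/2 = 703.1 K.

T_m ≈ 703.1 K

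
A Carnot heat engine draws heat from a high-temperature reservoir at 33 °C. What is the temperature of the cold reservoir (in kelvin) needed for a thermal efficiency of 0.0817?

T_H = 33 °C → 33 + 273.15 = 306.15 K.
From η = 1 − T_C/T_H, T_C = T_H·(1 − η) = 306.15 × (1 − 0.0817) = 281 K.

T_C ≈ 281 K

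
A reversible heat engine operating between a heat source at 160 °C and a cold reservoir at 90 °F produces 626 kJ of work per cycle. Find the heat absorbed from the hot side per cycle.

T_H = 160 °C → 160 + 273.15 = 433.15 K.
T_C = 90 °F → (90 − 32) × 5/9 = 32.22 °C = 305.37 K.
Carnot efficiency: η = 1 − T_C/T_H = 1 − 305.37/433.15 = 0.2950.
Q_H = W/η = 626/0.2950 = 2120 kJ.

Q_H ≈ 2120 kJ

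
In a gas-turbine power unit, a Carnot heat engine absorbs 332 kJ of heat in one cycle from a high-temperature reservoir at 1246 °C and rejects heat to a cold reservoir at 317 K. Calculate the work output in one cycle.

W ≈ 263 kJ

T_H = 1246 °C → 1246 + 273.15 = 1519.15 K.
Carnot efficiency: η = 1 − T_C/T_H = 1 − 317.00/1519.15 = 0.7913.
W = η·Q_H = 0.7913 × 332 = 263 kJ.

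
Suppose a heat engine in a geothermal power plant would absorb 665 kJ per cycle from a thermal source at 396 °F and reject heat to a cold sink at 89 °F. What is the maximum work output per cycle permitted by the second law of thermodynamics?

W_max ≈ 238.6 kJ

T_H = 396 °F → (396 − 32) × 5/9 = 202.22 °C = 475.37 K.
T_C = 89 °F → (89 − 32) × 5/9 = 31.67 °C = 304.82 K.
By the Carnot theorem, η_max = 1 − T_C/T_H = 1 − 304.82/475.37 = 0.3588.
W_max = η_max · Q_H = 0.3588 × 665 = 238.6 kJ.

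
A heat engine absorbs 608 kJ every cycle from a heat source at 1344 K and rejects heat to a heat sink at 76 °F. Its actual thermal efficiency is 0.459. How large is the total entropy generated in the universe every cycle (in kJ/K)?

ΔS_univ ≈ 0.653 kJ/K

T_C = 76 °F → (76 − 32) × 5/9 = 24.44 °C = 297.59 K.
W = η·Q_H = 0.459 × 608 = 279.1 kJ, so Q_C = Q_H − W = 328.9 kJ.
The hot reservoir loses entropy Q_H/T_H = 608/1344.00 = 0.4524 kJ/K; the cold reservoir gains Q_C/T_C = 328.9/297.59 = 1.105 kJ/K.
ΔS_univ = −Q_H/T_H + Q_C/T_C = 0.653 kJ/K (> 0, since η = 0.459 < η_Carnot = 0.779).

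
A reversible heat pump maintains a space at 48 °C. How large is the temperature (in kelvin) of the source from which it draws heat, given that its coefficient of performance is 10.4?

T_H = 48 °C → 48 + 273.15 = 321.15 K.
COP_HP = T_H/(T_H − T_C) ⇒ T_C = T_H·(COP_HP − 1)/COP_HP = 321.15 × (10.4 − 1)/10.4 = 290.3 K.

T_C ≈ 290.3 K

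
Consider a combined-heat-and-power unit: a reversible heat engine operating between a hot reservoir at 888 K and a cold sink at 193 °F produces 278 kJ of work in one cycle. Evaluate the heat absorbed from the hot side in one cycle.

T_C = 193 °F → (193 − 32) × 5/9 = 89.44 °C = 362.59 K.
The Carnot efficiency is η = 1 − T_C/T_H = 1 − 362.59/888.00 = 0.5917.
Q_H = W/η = 278/0.5917 = 470 kJ.

Q_H ≈ 470 kJ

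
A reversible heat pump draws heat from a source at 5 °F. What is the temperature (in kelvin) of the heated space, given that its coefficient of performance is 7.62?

T_H ≈ 297 K

T_C = 5 °F → (5 − 32) × 5/9 = -15.00 °C = 258.15 K.
COP_HP = T_H/(T_H − T_C) ⇒ T_H = T_C·COP_HP/(COP_HP − 1) = 258.15 × 7.62/(7.62 − 1) = 297 K.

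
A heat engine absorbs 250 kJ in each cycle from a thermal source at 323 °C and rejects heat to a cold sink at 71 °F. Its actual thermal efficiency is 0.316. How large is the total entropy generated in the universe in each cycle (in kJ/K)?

T_H = 323 °C → 323 + 273.15 = 596.15 K.
T_C = 71 °F → (71 − 32) × 5/9 = 21.67 °C = 294.82 K.
W = η·Q_H = 0.316 × 250 = 79.00 kJ, so Q_C = Q_H − W = 171.0 kJ.
Reservoir entropy changes: ΔS_H = −Q_H/T_H = −250/596.15 = -0.4194 kJ/K and ΔS_C = +Q_C/T_C = 171.0/294.82 = 0.5800 kJ/K.
ΔS_univ = −Q_H/T_H + Q_C/T_C = 0.161 kJ/K (> 0, since η = 0.316 < η_Carnot = 0.505).

ΔS_univ ≈ 0.161 kJ/K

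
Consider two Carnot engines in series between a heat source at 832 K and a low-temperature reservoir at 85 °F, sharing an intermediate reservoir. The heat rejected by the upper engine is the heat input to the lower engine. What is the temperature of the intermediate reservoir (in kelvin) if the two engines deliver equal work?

T_C = 85 °F → (85 − 32) × 5/9 = 29.44 °C = 302.59 K.
For reversible stages Q_m = Q_H·(T_m/T_H). Setting W₁ = Q_H(1 − T_m/T_H) equal to W₂ = Q_m(1 − T_C/T_m) = Q_H·(T_m − T_C)/T_H gives T_H − T_m = T_m − T_C, so T_m = (T_H + T_C)/2 = (832.00 + 302.59)/2 = 567 K.

T_m ≈ 567 K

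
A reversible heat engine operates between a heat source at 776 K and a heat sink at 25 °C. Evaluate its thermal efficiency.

T_C = 25 °C → 25 + 273.15 = 298.15 K.
The Carnot efficiency is η = 1 − T_C/T_H = 1 − 298.15/776.00 = 0.6158.

η ≈ 0.6158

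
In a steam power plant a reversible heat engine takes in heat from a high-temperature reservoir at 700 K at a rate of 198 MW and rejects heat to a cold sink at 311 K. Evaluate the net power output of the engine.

Carnot efficiency: η = 1 − T_C/T_H = 1 − 311.00/700.00 = 0.5557.
W = η·Q_H = 0.5557 × 198 = 110.0 MW.

Ẇ ≈ 110.0 MW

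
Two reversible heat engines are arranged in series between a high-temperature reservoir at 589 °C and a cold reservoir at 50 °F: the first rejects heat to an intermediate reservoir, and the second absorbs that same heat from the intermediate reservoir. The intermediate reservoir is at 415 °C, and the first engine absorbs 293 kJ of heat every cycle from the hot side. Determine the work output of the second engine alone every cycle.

T_H = 589 °C → 589 + 273.15 = 862.15 K.
T_C = 50 °F → (50 − 32) × 5/9 = 10.00 °C = 283.15 K.
T_m = 415 °C → 415 + 273.15 = 688.15 K.
Heat entering the second stage: Q_m = Q_H·(T_m/T_H) = 293 × 688.15/862.15 = 234 kJ.
Second-stage efficiency η₂ = 1 − T_C/T_m = 1 − 283.15/688.15 = 0.5885, so W₂ = η₂·Q_m = 138 kJ.

W₂ ≈ 138 kJ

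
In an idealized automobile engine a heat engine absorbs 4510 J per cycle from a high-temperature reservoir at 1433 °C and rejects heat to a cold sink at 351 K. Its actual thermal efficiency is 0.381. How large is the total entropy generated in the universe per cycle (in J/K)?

T_H = 1433 °C → 1433 + 273.15 = 1706.15 K.
W = η·Q_H = 0.381 × 4510 = 1718 J, so Q_C = Q_H − W = 2792 J.
The hot reservoir loses entropy Q_H/T_H = 4510/1706.15 = 2.643 J/K; the cold reservoir gains Q_C/T_C = 2792/351.00 = 7.954 J/K.
ΔS_univ = −Q_H/T_H + Q_C/T_C = 5.31 J/K (> 0, since η = 0.381 < η_Carnot = 0.794).

ΔS_univ ≈ 5.31 J/K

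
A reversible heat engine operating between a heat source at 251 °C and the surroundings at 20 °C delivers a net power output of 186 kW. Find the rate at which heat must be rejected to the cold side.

T_H = 251 °C → 251 + 273.15 = 524.15 K.
T_C = 20 °C → 20 + 273.15 = 293.15 K.
Since the cycle is reversible, η = 1 − T_C/T_H = 1 − 293.15/524.15 = 0.4407.
Since Q_C/Q_H = T_C/T_H and Q_H = W/η, Q_C = W·T_C/(T_H − T_C) = 186 × 293.15/231.00 = 236.0 kW.

Q̇_C ≈ 236.0 kW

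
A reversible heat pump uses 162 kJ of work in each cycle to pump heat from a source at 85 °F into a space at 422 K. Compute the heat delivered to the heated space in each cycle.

T_C = 85 °F → (85 − 32) × 5/9 = 29.44 °C = 302.59 K.
Reversible heating COP: COP_HP = T_H/(T_H − T_C) = 422.00/119.41 = 3.5342.
Q_H = COP_HP · W = 3.5342 × 162 = 572.5 kJ.

Q_H ≈ 572.5 kJ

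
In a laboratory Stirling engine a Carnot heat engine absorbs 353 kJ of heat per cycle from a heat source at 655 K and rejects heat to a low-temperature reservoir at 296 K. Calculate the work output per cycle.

W ≈ 193.5 kJ

Since the cycle is reversible, η = 1 − T_C/T_H = 1 − 296.00/655.00 = 0.5481.
W = η·Q_H = 0.5481 × 353 = 193.5 kJ.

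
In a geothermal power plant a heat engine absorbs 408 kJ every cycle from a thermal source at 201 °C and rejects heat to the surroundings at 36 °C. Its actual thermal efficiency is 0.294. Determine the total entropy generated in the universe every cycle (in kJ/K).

ΔS_univ ≈ 0.0713 kJ/K

T_H = 201 °C → 201 + 273.15 = 474.15 K.
T_C = 36 °C → 36 + 273.15 = 309.15 K.
W = η·Q_H = 0.294 × 408 = 120.0 kJ, so Q_C = Q_H − W = 288.0 kJ.
Reservoir entropy changes: ΔS_H = −Q_H/T_H = −408/474.15 = -0.8605 kJ/K and ΔS_C = +Q_C/T_C = 288.0/309.15 = 0.9317 kJ/K.
ΔS_univ = −Q_H/T_H + Q_C/T_C = 0.0713 kJ/K (> 0, since η = 0.294 < η_Carnot = 0.348).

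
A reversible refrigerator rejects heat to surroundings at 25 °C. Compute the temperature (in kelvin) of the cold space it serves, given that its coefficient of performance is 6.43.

T_H = 25 °C → 25 + 273.15 = 298.15 K.
COP_R = T_C/(T_H − T_C) ⇒ T_C = T_H·COP_R/(1 + COP_R) = 298.15 × 6.43/(1 + 6.43) = 258 K.

T_C ≈ 258 K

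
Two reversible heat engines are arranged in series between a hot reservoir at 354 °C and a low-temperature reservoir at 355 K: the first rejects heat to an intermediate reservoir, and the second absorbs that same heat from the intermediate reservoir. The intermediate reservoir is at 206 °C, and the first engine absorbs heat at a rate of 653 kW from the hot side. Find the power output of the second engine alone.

Ẇ₂ ≈ 129 kW

T_H = 354 °C → 354 + 273.15 = 627.15 K.
T_m = 206 °C → 206 + 273.15 = 479.15 K.
Heat entering the second stage: Q_m = Q_H·(T_m/T_H) = 653 × 479.15/627.15 = 499 kW.
Second-stage efficiency η₂ = 1 − T_C/T_m = 1 − 355.00/479.15 = 0.2591, so W₂ = η₂·Q_m = 129 kW.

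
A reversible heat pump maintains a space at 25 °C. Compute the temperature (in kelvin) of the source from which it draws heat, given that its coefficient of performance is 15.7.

T_H = 25 °C → 25 + 273.15 = 298.15 K.
COP_HP = T_H/(T_H − T_C) ⇒ T_C = T_H·(COP_HP − 1)/COP_HP = 298.15 × (15.7 − 1)/15.7 = 279.2 K.

T_C ≈ 279.2 K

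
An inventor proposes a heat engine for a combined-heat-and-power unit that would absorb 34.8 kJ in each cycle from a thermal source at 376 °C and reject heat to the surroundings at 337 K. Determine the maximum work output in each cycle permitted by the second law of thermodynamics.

T_H = 376 °C → 376 + 273.15 = 649.15 K.
No engine can exceed the Carnot limit: η_max = 1 − T_C/T_H = 1 − 337.00/649.15 = 0.4809.
W_max = η_max · Q_H = 0.4809 × 34.8 = 16.7 kJ.

W_max ≈ 16.7 kJ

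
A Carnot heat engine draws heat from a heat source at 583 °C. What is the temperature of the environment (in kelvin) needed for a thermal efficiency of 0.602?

T_H = 583 °C → 583 + 273.15 = 856.15 K.
From η = 1 − T_C/T_H, T_C = T_H·(1 − η) = 856.15 × (1 − 0.602) = 341 K.

T_C ≈ 341 K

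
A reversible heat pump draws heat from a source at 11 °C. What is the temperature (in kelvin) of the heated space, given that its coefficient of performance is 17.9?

T_C = 11 °C → 11 + 273.15 = 284.15 K.
COP_HP = T_H/(T_H − T_C) ⇒ T_H = T_C·COP_HP/(COP_HP − 1) = 284.15 × 17.9/(17.9 − 1) = 301 K.

T_H ≈ 301 K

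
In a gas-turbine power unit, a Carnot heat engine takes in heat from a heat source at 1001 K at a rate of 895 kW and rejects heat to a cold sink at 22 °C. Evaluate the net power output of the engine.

Ẇ ≈ 631 kW

T_C = 22 °C → 22 + 273.15 = 295.15 K.
Since the cycle is reversible, η = 1 − T_C/T_H = 1 − 295.15/1001.00 = 0.7051.
W = η·Q_H = 0.7051 × 895 = 631 kW.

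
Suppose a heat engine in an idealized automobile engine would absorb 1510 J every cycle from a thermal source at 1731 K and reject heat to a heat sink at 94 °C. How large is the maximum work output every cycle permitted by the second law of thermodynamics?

T_C = 94 °C → 94 + 273.15 = 367.15 K.
No engine can exceed the Carnot limit: η_max = 1 − T_C/T_H = 1 − 367.15/1731.00 = 0.7879.
W_max = η_max · Q_H = 0.7879 × 1510 = 1190 J.

W_max ≈ 1190 J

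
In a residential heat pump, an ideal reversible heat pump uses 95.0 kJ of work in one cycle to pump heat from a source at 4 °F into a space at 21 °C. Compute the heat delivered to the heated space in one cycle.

T_H = 21 °C → 21 + 273.15 = 294.15 K.
T_C = 4 °F → (4 − 32) × 5/9 = -15.56 °C = 257.59 K.
COP_HP = T_H/(T_H − T_C) = 294.15/36.56 = 8.0467.
Q_H = COP_HP · W = 8.0467 × 95.0 = 764 kJ.

Q_H ≈ 764 kJ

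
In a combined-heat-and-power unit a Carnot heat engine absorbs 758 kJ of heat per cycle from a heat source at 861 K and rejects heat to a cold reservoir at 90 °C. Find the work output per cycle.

T_C = 90 °C → 90 + 273.15 = 363.15 K.
η_rev = 1 − T_C/T_H = 1 − 363.15/861.00 = 0.5782.
W = η·Q_H = 0.5782 × 758 = 438 kJ.

W ≈ 438 kJ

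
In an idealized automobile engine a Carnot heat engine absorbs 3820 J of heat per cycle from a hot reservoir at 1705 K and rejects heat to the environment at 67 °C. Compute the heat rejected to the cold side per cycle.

T_C = 67 °C → 67 + 273.15 = 340.15 K.
For a reversible engine, η = 1 − T_C/T_H = 1 − 340.15/1705.00 = 0.8005.
For a reversible cycle Q_C/Q_H = T_C/T_H, so Q_C = 3820 × 340.15/1705.00 = 762 J.

Q_C ≈ 762 J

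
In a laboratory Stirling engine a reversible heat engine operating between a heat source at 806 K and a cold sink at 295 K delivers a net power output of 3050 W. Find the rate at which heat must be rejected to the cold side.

Carnot efficiency: η = 1 − T_C/T_H = 1 − 295.00/806.00 = 0.6340.
Since Q_C/Q_H = T_C/T_H and Q_H = W/η, Q_C = W·T_C/(T_H − T_C) = 3050 × 295.00/511.00 = 1760 W.

Q̇_C ≈ 1760 W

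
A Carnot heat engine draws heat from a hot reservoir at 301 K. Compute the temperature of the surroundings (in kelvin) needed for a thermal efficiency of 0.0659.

From η = 1 − T_C/T_H, T_C = T_H·(1 − η) = 301.00 × (1 − 0.0659) = 281 K.

T_C ≈ 281 K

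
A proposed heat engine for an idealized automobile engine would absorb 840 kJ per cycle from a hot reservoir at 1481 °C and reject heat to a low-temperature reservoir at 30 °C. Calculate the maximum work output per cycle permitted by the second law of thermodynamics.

T_H = 1481 °C → 1481 + 273.15 = 1754.15 K.
T_C = 30 °C → 30 + 273.15 = 303.15 K.
By the Carnot theorem, η_max = 1 − T_C/T_H = 1 − 303.15/1754.15 = 0.8272.
W_max = η_max · Q_H = 0.8272 × 840 = 695 kJ.

W_max ≈ 695 kJ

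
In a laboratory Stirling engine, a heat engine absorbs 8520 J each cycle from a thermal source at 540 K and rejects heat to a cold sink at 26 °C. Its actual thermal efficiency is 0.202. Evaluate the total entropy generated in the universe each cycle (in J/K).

T_C = 26 °C → 26 + 273.15 = 299.15 K.
W = η·Q_H = 0.202 × 8520 = 1721 J, so Q_C = Q_H − W = 6799 J.
The hot reservoir loses entropy Q_H/T_H = 8520/540.00 = 15.78 J/K; the cold reservoir gains Q_C/T_C = 6799/299.15 = 22.73 J/K.
ΔS_univ = −Q_H/T_H + Q_C/T_C = 6.95 J/K (> 0, since η = 0.202 < η_Carnot = 0.446).

ΔS_univ ≈ 6.95 J/K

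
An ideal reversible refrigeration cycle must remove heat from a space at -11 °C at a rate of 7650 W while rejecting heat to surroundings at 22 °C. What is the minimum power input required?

Ẇ_in ≈ 963 W

T_H = 22 °C → 22 + 273.15 = 295.15 K.
T_C = -11 °C → -11 + 273.15 = 262.15 K.
For a reversible refrigerator, COP_R = T_C/(T_H − T_C) = 262.15/33.00 = 7.9439.
W = Q_C/COP_R = 7650/7.9439 = 963 W.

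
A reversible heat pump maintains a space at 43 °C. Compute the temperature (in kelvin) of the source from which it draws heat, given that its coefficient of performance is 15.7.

T_H = 43 °C → 43 + 273.15 = 316.15 K.
COP_HP = T_H/(T_H − T_C) ⇒ T_C = T_H·(COP_HP − 1)/COP_HP = 316.15 × (15.7 − 1)/15.7 = 296 K.

T_C ≈ 296 K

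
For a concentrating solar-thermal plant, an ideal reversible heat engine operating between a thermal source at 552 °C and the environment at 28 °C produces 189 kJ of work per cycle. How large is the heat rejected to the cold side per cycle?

Q_C ≈ 109 kJ

T_H = 552 °C → 552 + 273.15 = 825.15 K.
T_C = 28 °C → 28 + 273.15 = 301.15 K.
Since the cycle is reversible, η = 1 − T_C/T_H = 1 − 301.15/825.15 = 0.6350.
Since Q_C/Q_H = T_C/T_H and Q_H = W/η, Q_C = W·T_C/(T_H − T_C) = 189 × 301.15/524.00 = 109 kJ.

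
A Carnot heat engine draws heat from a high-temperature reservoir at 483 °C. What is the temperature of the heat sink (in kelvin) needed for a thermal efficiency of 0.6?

T_H = 483 °C → 483 + 273.15 = 756.15 K.
From η = 1 − T_C/T_H, T_C = T_H·(1 − η) = 756.15 × (1 − 0.6) = 302 K.

T_C ≈ 302 K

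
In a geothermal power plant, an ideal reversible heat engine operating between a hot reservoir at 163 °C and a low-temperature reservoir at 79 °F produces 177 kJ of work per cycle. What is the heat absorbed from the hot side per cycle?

Q_H ≈ 564 kJ

T_H = 163 °C → 163 + 273.15 = 436.15 K.
T_C = 79 °F → (79 − 32) × 5/9 = 26.11 °C = 299.26 K.
Carnot efficiency: η = 1 − T_C/T_H = 1 − 299.26/436.15 = 0.3139.
Q_H = W/η = 177/0.3139 = 564 kJ.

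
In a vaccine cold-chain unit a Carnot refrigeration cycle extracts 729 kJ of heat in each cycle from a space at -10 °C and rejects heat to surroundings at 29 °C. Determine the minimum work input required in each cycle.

W_in ≈ 108 kJ

T_H = 29 °C → 29 + 273.15 = 302.15 K.
T_C = -10 °C → -10 + 273.15 = 263.15 K.
COP_R = T_C/(T_H − T_C) = 263.15/39.00 = 6.7474.
W = Q_C/COP_R = 729/6.7474 = 108 kJ.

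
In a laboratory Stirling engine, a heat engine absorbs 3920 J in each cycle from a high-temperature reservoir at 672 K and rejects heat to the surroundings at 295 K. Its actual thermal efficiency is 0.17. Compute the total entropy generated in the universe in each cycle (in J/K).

ΔS_univ ≈ 5.20 J/K

W = η·Q_H = 0.17 × 3920 = 666.4 J, so Q_C = Q_H − W = 3254 J.
Entropy balance on the reservoirs: −Q_H/T_H = -5.833 J/K, +Q_C/T_C = 11.03 J/K.
ΔS_univ = −Q_H/T_H + Q_C/T_C = 5.20 J/K (> 0, since η = 0.17 < η_Carnot = 0.561).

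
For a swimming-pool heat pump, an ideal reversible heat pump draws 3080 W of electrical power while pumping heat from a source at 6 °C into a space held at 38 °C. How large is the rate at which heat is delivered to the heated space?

Q̇_H ≈ 29900 W

T_H = 38 °C → 38 + 273.15 = 311.15 K.
T_C = 6 °C → 6 + 273.15 = 279.15 K.
COP_HP = T_H/(T_H − T_C) = 311.15/32.00 = 9.7234.
Q_H = COP_HP · W = 9.7234 × 3080 = 29900 W.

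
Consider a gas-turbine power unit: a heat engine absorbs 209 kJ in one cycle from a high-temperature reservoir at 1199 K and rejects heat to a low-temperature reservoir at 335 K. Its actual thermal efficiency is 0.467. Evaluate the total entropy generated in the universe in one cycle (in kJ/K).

ΔS_univ ≈ 0.158 kJ/K

W = η·Q_H = 0.467 × 209 = 97.60 kJ, so Q_C = Q_H − W = 111.4 kJ.
Entropy balance on the reservoirs: −Q_H/T_H = -0.1743 kJ/K, +Q_C/T_C = 0.3325 kJ/K.
ΔS_univ = −Q_H/T_H + Q_C/T_C = 0.158 kJ/K (> 0, since η = 0.467 < η_Carnot = 0.721).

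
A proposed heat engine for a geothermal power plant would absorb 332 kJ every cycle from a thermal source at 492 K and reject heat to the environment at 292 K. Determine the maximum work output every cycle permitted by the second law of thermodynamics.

By the Carnot theorem, η_max = 1 − T_C/T_H = 1 − 292.00/492.00 = 0.4065.
W_max = η_max · Q_H = 0.4065 × 332 = 135.0 kJ.

W_max ≈ 135.0 kJ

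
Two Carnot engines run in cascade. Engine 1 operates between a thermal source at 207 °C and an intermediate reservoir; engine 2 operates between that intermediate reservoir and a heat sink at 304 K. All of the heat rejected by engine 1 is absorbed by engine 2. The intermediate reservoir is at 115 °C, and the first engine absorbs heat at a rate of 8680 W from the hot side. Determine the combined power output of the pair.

Ẇ_total ≈ 3180 W

T_H = 207 °C → 207 + 273.15 = 480.15 K.
Two reversible stages in series are equivalent to a single Carnot engine between T_H and T_C, so η_total = 1 − T_C/T_H = 1 − 304.00/480.15 = 0.3669.
W_total = η_total · Q_H = 0.3669 × 8680 = 3180 W.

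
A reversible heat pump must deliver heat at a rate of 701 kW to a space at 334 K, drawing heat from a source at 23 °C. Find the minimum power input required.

T_C = 23 °C → 23 + 273.15 = 296.15 K.
COP_HP = T_H/(T_H − T_C) = 334.00/37.85 = 8.8243.
W = Q_H/COP_HP = 701/8.8243 = 79.4 kW.

Ẇ_in ≈ 79.4 kW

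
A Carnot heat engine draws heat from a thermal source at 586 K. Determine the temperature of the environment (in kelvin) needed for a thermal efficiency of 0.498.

T_C ≈ 294 K

From η = 1 − T_C/T_H, T_C = T_H·(1 − η) = 586.00 × (1 − 0.498) = 294 K.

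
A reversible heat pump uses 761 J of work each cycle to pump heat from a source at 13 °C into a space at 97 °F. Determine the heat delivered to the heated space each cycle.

T_H = 97 °F → (97 − 32) × 5/9 = 36.11 °C = 309.26 K.
T_C = 13 °C → 13 + 273.15 = 286.15 K.
Reversible heating COP: COP_HP = T_H/(T_H − T_C) = 309.26/23.11 = 13.3815.
Q_H = COP_HP · W = 13.3815 × 761 = 10180 J.

Q_H ≈ 10180 J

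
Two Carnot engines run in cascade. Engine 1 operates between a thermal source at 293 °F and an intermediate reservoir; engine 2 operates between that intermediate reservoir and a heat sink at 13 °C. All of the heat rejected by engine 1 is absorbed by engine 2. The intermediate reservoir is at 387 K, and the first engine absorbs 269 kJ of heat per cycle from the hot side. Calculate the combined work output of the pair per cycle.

W_total ≈ 84.9 kJ

T_H = 293 °F → (293 − 32) × 5/9 = 145.00 °C = 418.15 K.
T_C = 13 °C → 13 + 273.15 = 286.15 K.
Two reversible stages in series are equivalent to a single Carnot engine between T_H and T_C, so η_total = 1 − T_C/T_H = 1 − 286.15/418.15 = 0.3157.
W_total = η_total · Q_H = 0.3157 × 269 = 84.9 kJ.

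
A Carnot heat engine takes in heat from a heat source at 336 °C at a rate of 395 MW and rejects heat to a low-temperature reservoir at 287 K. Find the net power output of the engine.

T_H = 336 °C → 336 + 273.15 = 609.15 K.
η_rev = 1 − T_C/T_H = 1 − 287.00/609.15 = 0.5289.
W = η·Q_H = 0.5289 × 395 = 209 MW.

Ẇ ≈ 209 MW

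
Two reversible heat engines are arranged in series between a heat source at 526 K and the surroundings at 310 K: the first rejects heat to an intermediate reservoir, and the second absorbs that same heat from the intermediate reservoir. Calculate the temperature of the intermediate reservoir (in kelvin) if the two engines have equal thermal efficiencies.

Equal efficiencies require 1 − T_m/T_H = 1 − T_C/T_m, i.e. T_m/T_H = T_C/T_m, so T_m = √(T_H·T_C) = √(526.00 × 310.00) = 404 K.

T_m ≈ 404 K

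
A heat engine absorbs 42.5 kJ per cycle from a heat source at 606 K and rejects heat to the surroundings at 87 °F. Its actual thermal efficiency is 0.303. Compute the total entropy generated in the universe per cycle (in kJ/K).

T_C = 87 °F → (87 − 32) × 5/9 = 30.56 °C = 303.71 K.
W = η·Q_H = 0.303 × 42.5 = 12.88 kJ, so Q_C = Q_H − W = 29.62 kJ.
The hot reservoir loses entropy Q_H/T_H = 42.5/606.00 = 0.07013 kJ/K; the cold reservoir gains Q_C/T_C = 29.62/303.71 = 0.09754 kJ/K.
ΔS_univ = −Q_H/T_H + Q_C/T_C = 0.0274 kJ/K (> 0, since η = 0.303 < η_Carnot = 0.499).

ΔS_univ ≈ 0.0274 kJ/K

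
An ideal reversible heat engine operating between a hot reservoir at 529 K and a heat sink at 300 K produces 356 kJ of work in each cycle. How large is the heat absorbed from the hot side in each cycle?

Q_H ≈ 822 kJ

Carnot efficiency: η = 1 − T_C/T_H = 1 − 300.00/529.00 = 0.4329.
Q_H = W/η = 356/0.4329 = 822 kJ.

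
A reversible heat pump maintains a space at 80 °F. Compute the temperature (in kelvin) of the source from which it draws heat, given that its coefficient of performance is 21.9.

T_C ≈ 286.1 K

T_H = 80 °F → (80 − 32) × 5/9 = 26.67 °C = 299.82 K.
COP_HP = T_H/(T_H − T_C) ⇒ T_C = T_H·(COP_HP − 1)/COP_HP = 299.82 × (21.9 − 1)/21.9 = 286.1 K.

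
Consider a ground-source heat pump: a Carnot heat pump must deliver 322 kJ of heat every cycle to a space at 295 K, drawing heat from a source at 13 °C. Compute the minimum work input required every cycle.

T_C = 13 °C → 13 + 273.15 = 286.15 K.
COP_HP = T_H/(T_H − T_C) = 295.00/8.85 = 33.3333.
W = Q_H/COP_HP = 322/33.3333 = 9.66 kJ.

W_in ≈ 9.66 kJ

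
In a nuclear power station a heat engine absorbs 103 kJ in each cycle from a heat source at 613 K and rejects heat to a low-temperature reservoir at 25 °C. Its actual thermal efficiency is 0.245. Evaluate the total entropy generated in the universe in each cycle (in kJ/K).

ΔS_univ ≈ 0.0928 kJ/K

T_C = 25 °C → 25 + 273.15 = 298.15 K.
W = η·Q_H = 0.245 × 103 = 25.23 kJ, so Q_C = Q_H − W = 77.77 kJ.
The hot reservoir loses entropy Q_H/T_H = 103/613.00 = 0.1680 kJ/K; the cold reservoir gains Q_C/T_C = 77.77/298.15 = 0.2608 kJ/K.
ΔS_univ = −Q_H/T_H + Q_C/T_C = 0.0928 kJ/K (> 0, since η = 0.245 < η_Carnot = 0.514).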